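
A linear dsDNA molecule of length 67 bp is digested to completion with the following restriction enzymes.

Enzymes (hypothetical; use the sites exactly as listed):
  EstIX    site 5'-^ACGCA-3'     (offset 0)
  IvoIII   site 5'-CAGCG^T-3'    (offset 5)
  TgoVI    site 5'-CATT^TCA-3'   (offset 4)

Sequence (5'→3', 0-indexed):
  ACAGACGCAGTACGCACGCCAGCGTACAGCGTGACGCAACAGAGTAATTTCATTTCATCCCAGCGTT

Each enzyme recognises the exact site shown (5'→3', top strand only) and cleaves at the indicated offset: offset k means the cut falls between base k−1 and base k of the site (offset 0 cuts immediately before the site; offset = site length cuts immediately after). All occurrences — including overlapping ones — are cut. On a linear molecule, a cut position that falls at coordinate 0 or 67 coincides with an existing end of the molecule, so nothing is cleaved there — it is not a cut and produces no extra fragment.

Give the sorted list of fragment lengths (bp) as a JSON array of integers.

Per-enzyme occurrences:
  EstIX ACGCA/0: at [4, 11, 33] ⇒ [4, 11, 33]
  IvoIII CAGCGT/5: at [19, 26, 60] ⇒ [24, 31, 65]
  TgoVI CATTTCA/4: at [50] ⇒ [54]

All cut coordinates (distinct, sorted): [4, 11, 24, 31, 33, 54, 65]

Fragment lengths:
  [0,4): 4 bp
  [4,11): 7 bp
  [11,24): 13 bp
  [24,31): 7 bp
  [31,33): 2 bp
  [33,54): 21 bp
  [54,65): 11 bp
  [65,67): 2 bp

[2,2,4,7,7,11,13,21]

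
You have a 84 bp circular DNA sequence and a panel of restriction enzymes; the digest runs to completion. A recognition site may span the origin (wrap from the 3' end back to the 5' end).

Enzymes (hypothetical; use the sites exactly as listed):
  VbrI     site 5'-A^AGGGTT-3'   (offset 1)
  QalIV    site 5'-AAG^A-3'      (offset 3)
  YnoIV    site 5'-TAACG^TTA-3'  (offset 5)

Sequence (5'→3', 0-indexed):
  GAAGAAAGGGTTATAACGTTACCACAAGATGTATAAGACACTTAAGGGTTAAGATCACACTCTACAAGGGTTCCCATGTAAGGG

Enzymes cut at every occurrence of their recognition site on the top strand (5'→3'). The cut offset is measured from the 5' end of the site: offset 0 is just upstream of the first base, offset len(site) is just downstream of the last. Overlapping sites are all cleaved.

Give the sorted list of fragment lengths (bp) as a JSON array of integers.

[2,7,9,9,10,12,13,22]

Scan for sites:
  VbrI (AAGGGTT, off=1): starts [5, 43, 65] → cuts [6, 44, 66]
  QalIV (AAGA, off=3): starts [1, 25, 34, 50] → cuts [4, 28, 37, 53]
  YnoIV (TAACGTTA, off=5): starts [13] → cuts [18]

All cut coordinates (distinct, sorted): [4, 6, 18, 28, 37, 44, 53, 66]

Fragment lengths:
  4→6: 2 bp
  6→18: 12 bp
  18→28: 10 bp
  28→37: 9 bp
  37→44: 7 bp
  44→53: 9 bp
  53→66: 13 bp
  66→4 (wrap): 84-66+4 = 22 bp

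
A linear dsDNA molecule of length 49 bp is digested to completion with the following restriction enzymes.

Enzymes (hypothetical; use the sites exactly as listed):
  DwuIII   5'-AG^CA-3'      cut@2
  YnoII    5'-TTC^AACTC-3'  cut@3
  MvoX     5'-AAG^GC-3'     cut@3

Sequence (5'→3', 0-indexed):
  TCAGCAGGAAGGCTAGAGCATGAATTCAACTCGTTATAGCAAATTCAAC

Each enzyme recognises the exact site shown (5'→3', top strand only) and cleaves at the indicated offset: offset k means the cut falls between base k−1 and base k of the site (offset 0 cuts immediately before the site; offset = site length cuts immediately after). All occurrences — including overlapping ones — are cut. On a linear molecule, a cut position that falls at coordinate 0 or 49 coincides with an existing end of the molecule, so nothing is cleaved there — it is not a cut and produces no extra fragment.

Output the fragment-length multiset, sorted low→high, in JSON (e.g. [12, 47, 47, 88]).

[4,7,7,9,10,12]

Site scan:
  DwuIII (AGCA, off=2): starts [2, 16, 37] → cuts [4, 18, 39]
  YnoII (TTCAACTC, off=3): starts [24] → cuts [27]
  MvoX (AAGGC, off=3): starts [8] → cuts [11]

All cut coordinates (distinct, sorted): [4, 11, 18, 27, 39]

Fragments:
  [0,4): 4 bp
  [4,11): 7 bp
  [11,18): 7 bp
  [18,27): 9 bp
  [27,39): 12 bp
  [39,49): 10 bp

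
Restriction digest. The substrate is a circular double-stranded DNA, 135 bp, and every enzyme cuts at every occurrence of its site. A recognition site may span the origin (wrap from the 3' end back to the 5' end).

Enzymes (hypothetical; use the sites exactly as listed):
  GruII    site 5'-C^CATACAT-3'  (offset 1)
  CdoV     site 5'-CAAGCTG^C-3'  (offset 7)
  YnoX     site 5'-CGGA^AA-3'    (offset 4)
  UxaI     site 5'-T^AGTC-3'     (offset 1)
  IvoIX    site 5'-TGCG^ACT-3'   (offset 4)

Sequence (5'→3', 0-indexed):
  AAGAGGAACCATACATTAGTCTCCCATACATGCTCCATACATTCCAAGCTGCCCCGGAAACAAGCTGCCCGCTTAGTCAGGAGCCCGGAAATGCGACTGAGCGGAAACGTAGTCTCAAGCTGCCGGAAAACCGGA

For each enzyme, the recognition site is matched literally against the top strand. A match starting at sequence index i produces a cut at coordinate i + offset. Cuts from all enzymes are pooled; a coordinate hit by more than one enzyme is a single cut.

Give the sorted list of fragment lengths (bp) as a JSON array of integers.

Site scan:
  GruII (CCATACAT, off=1): starts [8, 23, 34] → cuts [9, 24, 35]
  CdoV (CAAGCTGC, off=7): starts [44, 60, 115] → cuts [51, 67, 122]
  YnoX (CGGAAA, off=4): starts [54, 85, 101, 123, 131] → cuts [0, 58, 89, 105, 127]
  UxaI (TAGTC, off=1): starts [16, 73, 109] → cuts [17, 74, 110]
  IvoIX (TGCGACT, off=4): starts [91] → cuts [95]

All cut coordinates (distinct, sorted): [0, 9, 17, 24, 35, 51, 58, 67, 74, 89, 95, 105, 110, 122, 127]

Fragment lengths:
  0→9: 9 bp
  9→17: 8 bp
  17→24: 7 bp
  24→35: 11 bp
  35→51: 16 bp
  51→58: 7 bp
  58→67: 9 bp
  67→74: 7 bp
  74→89: 15 bp
  89→95: 6 bp
  95→105: 10 bp
  105→110: 5 bp
  110→122: 12 bp
  122→127: 5 bp
  127→0 (wrap): 135-127+0 = 8 bp

[5,5,6,7,7,7,8,8,9,9,10,11,12,15,16]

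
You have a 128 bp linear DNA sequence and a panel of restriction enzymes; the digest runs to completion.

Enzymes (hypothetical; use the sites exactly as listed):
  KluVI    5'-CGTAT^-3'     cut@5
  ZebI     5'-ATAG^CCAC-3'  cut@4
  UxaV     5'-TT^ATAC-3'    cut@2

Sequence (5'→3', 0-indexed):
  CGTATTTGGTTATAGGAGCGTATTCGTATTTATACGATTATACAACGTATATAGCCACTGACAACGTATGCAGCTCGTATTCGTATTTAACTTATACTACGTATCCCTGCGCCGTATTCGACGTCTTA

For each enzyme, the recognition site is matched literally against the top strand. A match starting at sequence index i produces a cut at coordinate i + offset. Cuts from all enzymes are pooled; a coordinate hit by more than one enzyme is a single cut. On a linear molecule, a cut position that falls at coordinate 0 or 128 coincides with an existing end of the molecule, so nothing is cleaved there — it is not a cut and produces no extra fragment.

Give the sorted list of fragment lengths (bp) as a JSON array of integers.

[2,4,5,6,6,7,8,11,11,11,11,13,15,18]

Site scan:
  KluVI (CGTAT, off=5): starts [0, 18, 24, 45, 64, 75, 81, 99, 112] → cuts [5, 23, 29, 50, 69, 80, 86, 104, 117]
  ZebI (ATAGCCAC, off=4): starts [50] → cuts [54]
  UxaV (TTATAC, off=2): starts [29, 37, 91] → cuts [31, 39, 93]

Pooled cuts: [5, 23, 29, 31, 39, 50, 54, 69, 80, 86, 93, 104, 117]

Fragment lengths:
  [0,5): 5 bp
  [5,23): 18 bp
  [23,29): 6 bp
  [29,31): 2 bp
  [31,39): 8 bp
  [39,50): 11 bp
  [50,54): 4 bp
  [54,69): 15 bp
  [69,80): 11 bp
  [80,86): 6 bp
  [86,93): 7 bp
  [93,104): 11 bp
  [104,117): 13 bp
  [117,128): 11 bp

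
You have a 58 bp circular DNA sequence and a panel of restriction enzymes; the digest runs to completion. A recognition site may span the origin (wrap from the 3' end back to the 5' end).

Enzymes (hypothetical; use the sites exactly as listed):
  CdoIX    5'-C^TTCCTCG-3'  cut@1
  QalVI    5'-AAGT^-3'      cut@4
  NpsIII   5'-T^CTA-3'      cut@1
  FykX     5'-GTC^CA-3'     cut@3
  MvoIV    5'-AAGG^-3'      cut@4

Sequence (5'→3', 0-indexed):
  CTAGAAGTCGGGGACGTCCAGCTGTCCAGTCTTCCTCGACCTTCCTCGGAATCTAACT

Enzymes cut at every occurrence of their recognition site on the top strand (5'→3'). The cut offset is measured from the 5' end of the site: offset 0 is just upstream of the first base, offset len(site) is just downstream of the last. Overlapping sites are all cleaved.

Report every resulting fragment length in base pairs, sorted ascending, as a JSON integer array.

Scan for sites:
  CdoIX (CTTCCTCG, off=1): starts [30, 40] → cuts [31, 41]
  QalVI (AAGT, off=4): starts [4] → cuts [8]
  NpsIII (TCTA, off=1): starts [51, 57] → cuts [0, 52]
  FykX (GTCCA, off=3): starts [15, 23] → cuts [18, 26]
  MvoIV (AAGG, off=4): no sites

All cut coordinates (distinct, sorted): [0, 8, 18, 26, 31, 41, 52]

Fragments:
  0→8: 8 bp
  8→18: 10 bp
  18→26: 8 bp
  26→31: 5 bp
  31→41: 10 bp
  41→52: 11 bp
  52→0 (wrap): 58-52+0 = 6 bp

[5,6,8,8,10,10,11]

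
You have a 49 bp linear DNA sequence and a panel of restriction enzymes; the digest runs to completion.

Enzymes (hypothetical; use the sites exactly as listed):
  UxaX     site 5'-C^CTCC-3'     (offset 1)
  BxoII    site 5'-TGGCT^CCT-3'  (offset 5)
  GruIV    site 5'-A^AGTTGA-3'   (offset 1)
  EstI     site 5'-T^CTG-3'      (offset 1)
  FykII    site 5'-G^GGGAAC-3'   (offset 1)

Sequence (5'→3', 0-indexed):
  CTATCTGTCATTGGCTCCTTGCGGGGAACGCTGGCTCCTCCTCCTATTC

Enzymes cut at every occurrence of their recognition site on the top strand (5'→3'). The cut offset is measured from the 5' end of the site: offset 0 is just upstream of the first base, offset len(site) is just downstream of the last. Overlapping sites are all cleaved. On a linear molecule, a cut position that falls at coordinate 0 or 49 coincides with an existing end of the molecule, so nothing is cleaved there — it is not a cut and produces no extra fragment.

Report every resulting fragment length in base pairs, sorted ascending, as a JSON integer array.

Per-enzyme occurrences:
  UxaX CCTCC/1: at [36, 39] ⇒ [37, 40]
  BxoII TGGCTCCT/5: at [11, 31] ⇒ [16, 36]
  GruIV (AAGTTGA, off=1): no sites
  EstI TCTG/1: at [3] ⇒ [4]
  FykII GGGGAAC/1: at [22] ⇒ [23]

Pooled cuts: [4, 16, 23, 36, 37, 40]

Fragment lengths:
  [0,4): 4 bp
  [4,16): 12 bp
  [16,23): 7 bp
  [23,36): 13 bp
  [36,37): 1 bp
  [37,40): 3 bp
  [40,49): 9 bp

[1,3,4,7,9,12,13]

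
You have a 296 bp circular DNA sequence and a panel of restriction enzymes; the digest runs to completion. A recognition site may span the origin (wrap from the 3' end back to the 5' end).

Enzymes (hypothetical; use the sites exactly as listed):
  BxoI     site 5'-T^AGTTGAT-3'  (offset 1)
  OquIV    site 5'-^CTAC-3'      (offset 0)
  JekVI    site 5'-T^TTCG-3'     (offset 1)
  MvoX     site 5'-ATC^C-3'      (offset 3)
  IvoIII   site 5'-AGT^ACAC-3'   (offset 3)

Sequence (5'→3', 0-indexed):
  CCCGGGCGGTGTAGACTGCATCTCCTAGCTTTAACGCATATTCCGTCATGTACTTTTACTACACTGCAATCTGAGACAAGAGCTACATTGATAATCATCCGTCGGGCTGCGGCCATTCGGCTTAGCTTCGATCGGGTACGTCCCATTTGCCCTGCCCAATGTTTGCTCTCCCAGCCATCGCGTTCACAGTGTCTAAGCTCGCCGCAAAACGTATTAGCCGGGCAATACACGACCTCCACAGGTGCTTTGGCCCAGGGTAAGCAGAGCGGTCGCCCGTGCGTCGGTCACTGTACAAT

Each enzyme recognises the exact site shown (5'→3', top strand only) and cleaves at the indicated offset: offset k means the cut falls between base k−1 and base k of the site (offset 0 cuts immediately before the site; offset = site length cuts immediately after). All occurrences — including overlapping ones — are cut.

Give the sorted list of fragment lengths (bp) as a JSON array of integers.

Scan for sites:
  BxoI (TAGTTGAT, off=1): no sites
  OquIV CTAC/0: at [58, 82] ⇒ [58, 82]
  JekVI (TTTCG, off=1): no sites
  MvoX ATCC/3: at [96, 294] ⇒ [1, 99]
  IvoIII (AGTACAC, off=3): no sites

Pooled cuts: [1, 58, 82, 99]

Fragments:
  1→58: 57 bp
  58→82: 24 bp
  82→99: 17 bp
  99→1 (wrap): 296-99+1 = 198 bp

[17,24,57,198]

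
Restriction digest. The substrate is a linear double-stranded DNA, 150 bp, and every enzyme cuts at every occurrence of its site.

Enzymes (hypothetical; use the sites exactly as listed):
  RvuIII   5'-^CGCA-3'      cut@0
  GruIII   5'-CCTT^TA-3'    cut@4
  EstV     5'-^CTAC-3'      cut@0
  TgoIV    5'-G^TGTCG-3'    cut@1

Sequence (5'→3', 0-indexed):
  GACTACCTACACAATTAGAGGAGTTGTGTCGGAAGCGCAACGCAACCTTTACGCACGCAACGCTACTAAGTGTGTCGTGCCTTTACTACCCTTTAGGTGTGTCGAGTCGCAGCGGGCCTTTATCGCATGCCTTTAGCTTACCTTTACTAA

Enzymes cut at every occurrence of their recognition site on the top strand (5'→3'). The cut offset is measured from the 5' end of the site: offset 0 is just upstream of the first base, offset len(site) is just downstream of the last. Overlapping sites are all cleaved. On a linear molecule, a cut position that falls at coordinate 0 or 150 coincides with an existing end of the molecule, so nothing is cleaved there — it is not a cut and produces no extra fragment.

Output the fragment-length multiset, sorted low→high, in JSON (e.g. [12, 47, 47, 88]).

[2,2,2,3,4,4,5,6,6,7,8,8,9,9,10,10,11,11,13,20]

Site scan:
  RvuIII CGCA/0: at [35, 40, 51, 55, 107, 123] ⇒ [35, 40, 51, 55, 107, 123]
  GruIII CCTTTA/4: at [45, 79, 89, 116, 129, 140] ⇒ [49, 83, 93, 120, 133, 144]
  EstV CTAC/0: at [2, 6, 62, 85] ⇒ [2, 6, 62, 85]
  TgoIV GTGTCG/1: at [25, 71, 98] ⇒ [26, 72, 99]

Pooled cuts: [2, 6, 26, 35, 40, 49, 51, 55, 62, 72, 83, 85, 93, 99, 107, 120, 123, 133, 144]

Fragments:
  [0,2): 2 bp
  [2,6): 4 bp
  [6,26): 20 bp
  [26,35): 9 bp
  [35,40): 5 bp
  [40,49): 9 bp
  [49,51): 2 bp
  [51,55): 4 bp
  [55,62): 7 bp
  [62,72): 10 bp
  [72,83): 11 bp
  [83,85): 2 bp
  [85,93): 8 bp
  [93,99): 6 bp
  [99,107): 8 bp
  [107,120): 13 bp
  [120,123): 3 bp
  [123,133): 10 bp
  [133,144): 11 bp
  [144,150): 6 bp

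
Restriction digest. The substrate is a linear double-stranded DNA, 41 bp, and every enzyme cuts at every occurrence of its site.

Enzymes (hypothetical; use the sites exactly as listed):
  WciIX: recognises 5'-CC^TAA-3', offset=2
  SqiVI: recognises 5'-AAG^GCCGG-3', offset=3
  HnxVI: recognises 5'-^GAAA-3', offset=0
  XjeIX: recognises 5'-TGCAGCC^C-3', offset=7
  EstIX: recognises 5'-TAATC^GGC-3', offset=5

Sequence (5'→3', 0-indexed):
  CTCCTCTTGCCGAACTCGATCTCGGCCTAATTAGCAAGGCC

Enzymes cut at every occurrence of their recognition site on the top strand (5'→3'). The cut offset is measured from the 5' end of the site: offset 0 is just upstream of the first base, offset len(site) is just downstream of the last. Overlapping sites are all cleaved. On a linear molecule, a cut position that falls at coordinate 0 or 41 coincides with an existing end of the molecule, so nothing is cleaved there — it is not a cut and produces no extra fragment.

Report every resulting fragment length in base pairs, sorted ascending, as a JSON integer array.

[14,27]

Site scan:
  WciIX CCTAA/2: at [25] ⇒ [27]
  SqiVI (AAGGCCGG, off=3): no sites
  HnxVI (GAAA, off=0): no sites
  XjeIX (TGCAGCCC, off=7): no sites
  EstIX (TAATCGGC, off=5): no sites

All cut coordinates (distinct, sorted): [27]

Fragment lengths:
  [0,27): 27 bp
  [27,41): 14 bp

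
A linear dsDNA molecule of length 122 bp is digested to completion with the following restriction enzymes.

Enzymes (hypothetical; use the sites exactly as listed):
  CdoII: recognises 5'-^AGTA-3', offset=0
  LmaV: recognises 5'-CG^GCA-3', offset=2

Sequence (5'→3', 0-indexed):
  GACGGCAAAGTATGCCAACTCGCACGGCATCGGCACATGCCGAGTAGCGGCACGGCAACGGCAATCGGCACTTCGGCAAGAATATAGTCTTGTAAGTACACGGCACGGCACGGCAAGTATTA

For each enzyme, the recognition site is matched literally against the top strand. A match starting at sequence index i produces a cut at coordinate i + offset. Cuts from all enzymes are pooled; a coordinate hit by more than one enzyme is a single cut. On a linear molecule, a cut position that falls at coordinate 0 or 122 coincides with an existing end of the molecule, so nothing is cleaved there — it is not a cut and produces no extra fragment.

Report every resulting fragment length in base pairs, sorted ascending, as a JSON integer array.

[3,4,4,5,5,5,6,6,7,7,7,8,8,10,18,19]

Site scan:
  CdoII (AGTA, off=0): starts [8, 42, 94, 115] → cuts [8, 42, 94, 115]
  LmaV (CGGCA, off=2): starts [2, 24, 30, 47, 52, 58, 65, 73, 100, 105, 110] → cuts [4, 26, 32, 49, 54, 60, 67, 75, 102, 107, 112]

All cut coordinates (distinct, sorted): [4, 8, 26, 32, 42, 49, 54, 60, 67, 75, 94, 102, 107, 112, 115]

Fragments:
  [0,4): 4 bp
  [4,8): 4 bp
  [8,26): 18 bp
  [26,32): 6 bp
  [32,42): 10 bp
  [42,49): 7 bp
  [49,54): 5 bp
  [54,60): 6 bp
  [60,67): 7 bp
  [67,75): 8 bp
  [75,94): 19 bp
  [94,102): 8 bp
  [102,107): 5 bp
  [107,112): 5 bp
  [112,115): 3 bp
  [115,122): 7 bp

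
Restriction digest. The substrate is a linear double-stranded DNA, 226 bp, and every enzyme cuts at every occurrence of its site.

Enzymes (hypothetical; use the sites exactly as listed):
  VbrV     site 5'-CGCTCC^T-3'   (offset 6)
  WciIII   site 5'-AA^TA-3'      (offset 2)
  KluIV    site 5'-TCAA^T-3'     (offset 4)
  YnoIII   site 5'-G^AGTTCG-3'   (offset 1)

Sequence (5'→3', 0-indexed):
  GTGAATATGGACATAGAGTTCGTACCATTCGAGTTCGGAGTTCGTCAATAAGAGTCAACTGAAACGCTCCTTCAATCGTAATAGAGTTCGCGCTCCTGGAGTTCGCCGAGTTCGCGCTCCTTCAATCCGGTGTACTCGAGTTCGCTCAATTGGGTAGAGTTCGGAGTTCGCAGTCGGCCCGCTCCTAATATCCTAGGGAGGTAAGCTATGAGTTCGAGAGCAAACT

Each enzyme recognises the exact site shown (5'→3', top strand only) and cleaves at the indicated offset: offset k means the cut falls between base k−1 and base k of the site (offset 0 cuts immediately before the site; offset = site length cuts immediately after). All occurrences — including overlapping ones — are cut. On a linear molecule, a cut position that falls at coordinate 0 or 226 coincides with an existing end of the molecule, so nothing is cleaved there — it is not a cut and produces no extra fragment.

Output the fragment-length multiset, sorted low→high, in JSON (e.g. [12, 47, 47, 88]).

Per-enzyme occurrences:
  VbrV (CGCTCCT, off=6): starts [64, 90, 114, 179] → cuts [70, 96, 120, 185]
  WciIII (AATA, off=2): starts [3, 46, 79, 186] → cuts [5, 48, 81, 188]
  KluIV (TCAAT, off=4): starts [44, 71, 121, 145] → cuts [48, 75, 125, 149]
  YnoIII (GAGTTCG, off=1): starts [15, 30, 37, 83, 98, 107, 137, 156, 163, 209] → cuts [16, 31, 38, 84, 99, 108, 138, 157, 164, 210]

All cut coordinates (distinct, sorted): [5, 16, 31, 38, 48, 70, 75, 81, 84, 96, 99, 108, 120, 125, 138, 149, 157, 164, 185, 188, 210]

Fragment lengths:
  [0,5): 5 bp
  [5,16): 11 bp
  [16,31): 15 bp
  [31,38): 7 bp
  [38,48): 10 bp
  [48,70): 22 bp
  [70,75): 5 bp
  [75,81): 6 bp
  [81,84): 3 bp
  [84,96): 12 bp
  [96,99): 3 bp
  [99,108): 9 bp
  [108,120): 12 bp
  [120,125): 5 bp
  [125,138): 13 bp
  [138,149): 11 bp
  [149,157): 8 bp
  [157,164): 7 bp
  [164,185): 21 bp
  [185,188): 3 bp
  [188,210): 22 bp
  [210,226): 16 bp

[3,3,3,5,5,5,6,7,7,8,9,10,11,11,12,12,13,15,16,21,22,22]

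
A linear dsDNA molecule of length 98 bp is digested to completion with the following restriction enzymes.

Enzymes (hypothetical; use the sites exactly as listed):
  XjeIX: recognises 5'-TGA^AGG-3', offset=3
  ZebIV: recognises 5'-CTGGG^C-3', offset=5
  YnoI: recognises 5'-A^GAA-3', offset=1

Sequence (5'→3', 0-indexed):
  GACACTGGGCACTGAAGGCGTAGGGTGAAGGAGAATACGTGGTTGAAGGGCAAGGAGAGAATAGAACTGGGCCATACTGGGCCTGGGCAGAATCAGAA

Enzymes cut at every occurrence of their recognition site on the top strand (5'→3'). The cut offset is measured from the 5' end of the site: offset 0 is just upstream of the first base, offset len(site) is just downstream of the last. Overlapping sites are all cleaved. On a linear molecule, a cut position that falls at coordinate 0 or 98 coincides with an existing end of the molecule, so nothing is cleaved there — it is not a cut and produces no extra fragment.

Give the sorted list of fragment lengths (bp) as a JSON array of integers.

[2,3,4,5,6,6,6,8,9,10,12,13,14]

Scan for sites:
  XjeIX TGAAGG/3: at [12, 25, 43] ⇒ [15, 28, 46]
  ZebIV CTGGGC/5: at [4, 66, 76, 82] ⇒ [9, 71, 81, 87]
  YnoI AGAA/1: at [31, 57, 62, 88, 94] ⇒ [32, 58, 63, 89, 95]

Pooled cuts: [9, 15, 28, 32, 46, 58, 63, 71, 81, 87, 89, 95]

Fragment lengths:
  [0,9): 9 bp
  [9,15): 6 bp
  [15,28): 13 bp
  [28,32): 4 bp
  [32,46): 14 bp
  [46,58): 12 bp
  [58,63): 5 bp
  [63,71): 8 bp
  [71,81): 10 bp
  [81,87): 6 bp
  [87,89): 2 bp
  [89,95): 6 bp
  [95,98): 3 bp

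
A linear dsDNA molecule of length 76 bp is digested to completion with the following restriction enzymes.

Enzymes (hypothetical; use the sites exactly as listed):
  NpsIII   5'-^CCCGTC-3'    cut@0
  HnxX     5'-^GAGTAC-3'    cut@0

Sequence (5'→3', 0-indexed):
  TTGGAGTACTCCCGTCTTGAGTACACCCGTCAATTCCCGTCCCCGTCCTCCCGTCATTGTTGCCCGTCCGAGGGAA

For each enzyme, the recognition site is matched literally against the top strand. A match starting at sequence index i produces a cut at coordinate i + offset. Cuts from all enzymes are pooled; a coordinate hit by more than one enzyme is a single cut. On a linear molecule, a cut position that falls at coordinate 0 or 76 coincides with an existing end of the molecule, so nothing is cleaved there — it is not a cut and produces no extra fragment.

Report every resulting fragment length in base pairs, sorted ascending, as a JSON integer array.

Scan for sites:
  NpsIII (CCCGTC, off=0): starts [10, 25, 35, 41, 49, 62] → cuts [10, 25, 35, 41, 49, 62]
  HnxX (GAGTAC, off=0): starts [3, 18] → cuts [3, 18]

All cut coordinates (distinct, sorted): [3, 10, 18, 25, 35, 41, 49, 62]

Fragments:
  [0,3): 3 bp
  [3,10): 7 bp
  [10,18): 8 bp
  [18,25): 7 bp
  [25,35): 10 bp
  [35,41): 6 bp
  [41,49): 8 bp
  [49,62): 13 bp
  [62,76): 14 bp

[3,6,7,7,8,8,10,13,14]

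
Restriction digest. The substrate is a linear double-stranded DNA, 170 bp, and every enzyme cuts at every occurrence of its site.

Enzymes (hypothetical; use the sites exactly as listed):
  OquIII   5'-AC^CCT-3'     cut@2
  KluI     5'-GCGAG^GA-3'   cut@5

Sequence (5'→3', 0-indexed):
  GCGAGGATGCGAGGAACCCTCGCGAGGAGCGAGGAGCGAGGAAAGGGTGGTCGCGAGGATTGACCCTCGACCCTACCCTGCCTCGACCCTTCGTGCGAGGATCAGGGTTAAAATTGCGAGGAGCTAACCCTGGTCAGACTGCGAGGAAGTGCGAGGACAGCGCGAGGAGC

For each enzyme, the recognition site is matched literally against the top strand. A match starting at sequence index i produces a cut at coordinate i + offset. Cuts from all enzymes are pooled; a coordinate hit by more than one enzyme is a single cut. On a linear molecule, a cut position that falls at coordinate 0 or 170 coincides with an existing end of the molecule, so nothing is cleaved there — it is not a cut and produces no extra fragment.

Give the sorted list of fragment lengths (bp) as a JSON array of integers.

Per-enzyme occurrences:
  OquIII (ACCCT, off=2): starts [15, 62, 69, 74, 85, 126] → cuts [17, 64, 71, 76, 87, 128]
  KluI (GCGAGGA, off=5): starts [0, 8, 21, 28, 35, 52, 94, 115, 140, 150, 161] → cuts [5, 13, 26, 33, 40, 57, 99, 120, 145, 155, 166]

Pooled cuts: [5, 13, 17, 26, 33, 40, 57, 64, 71, 76, 87, 99, 120, 128, 145, 155, 166]

Fragments:
  [0,5): 5 bp
  [5,13): 8 bp
  [13,17): 4 bp
  [17,26): 9 bp
  [26,33): 7 bp
  [33,40): 7 bp
  [40,57): 17 bp
  [57,64): 7 bp
  [64,71): 7 bp
  [71,76): 5 bp
  [76,87): 11 bp
  [87,99): 12 bp
  [99,120): 21 bp
  [120,128): 8 bp
  [128,145): 17 bp
  [145,155): 10 bp
  [155,166): 11 bp
  [166,170): 4 bp

[4,4,5,5,7,7,7,7,8,8,9,10,11,11,12,17,17,21]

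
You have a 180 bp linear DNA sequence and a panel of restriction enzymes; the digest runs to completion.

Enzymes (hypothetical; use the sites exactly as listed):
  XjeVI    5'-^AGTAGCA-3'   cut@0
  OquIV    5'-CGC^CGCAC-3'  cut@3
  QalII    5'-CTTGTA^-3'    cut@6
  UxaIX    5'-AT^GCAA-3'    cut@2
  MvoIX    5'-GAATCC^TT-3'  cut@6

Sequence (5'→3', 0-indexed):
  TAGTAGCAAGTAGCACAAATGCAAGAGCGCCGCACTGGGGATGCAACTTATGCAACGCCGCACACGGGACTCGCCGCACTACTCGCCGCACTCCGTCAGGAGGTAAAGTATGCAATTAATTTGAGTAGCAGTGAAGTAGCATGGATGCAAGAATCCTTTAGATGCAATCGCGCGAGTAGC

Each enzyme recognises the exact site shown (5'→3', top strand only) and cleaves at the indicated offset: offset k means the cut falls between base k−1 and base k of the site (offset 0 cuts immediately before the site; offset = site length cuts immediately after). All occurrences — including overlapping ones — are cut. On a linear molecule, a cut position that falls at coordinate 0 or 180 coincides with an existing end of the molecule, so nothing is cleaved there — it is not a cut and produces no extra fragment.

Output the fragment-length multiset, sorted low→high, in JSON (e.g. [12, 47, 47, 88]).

[1,7,7,7,9,10,10,11,12,12,12,12,12,16,17,25]

Per-enzyme occurrences:
  XjeVI AGTAGCA/0: at [1, 8, 123, 134] ⇒ [1, 8, 123, 134]
  OquIV CGCCGCAC/3: at [27, 55, 71, 83] ⇒ [30, 58, 74, 86]
  QalII (CTTGTA, off=6): no sites
  UxaIX ATGCAA/2: at [18, 40, 49, 109, 144, 161] ⇒ [20, 42, 51, 111, 146, 163]
  MvoIX GAATCCTT/6: at [150] ⇒ [156]

All cut coordinates (distinct, sorted): [1, 8, 20, 30, 42, 51, 58, 74, 86, 111, 123, 134, 146, 156, 163]

Fragments:
  [0,1): 1 bp
  [1,8): 7 bp
  [8,20): 12 bp
  [20,30): 10 bp
  [30,42): 12 bp
  [42,51): 9 bp
  [51,58): 7 bp
  [58,74): 16 bp
  [74,86): 12 bp
  [86,111): 25 bp
  [111,123): 12 bp
  [123,134): 11 bp
  [134,146): 12 bp
  [146,156): 10 bp
  [156,163): 7 bp
  [163,180): 17 bp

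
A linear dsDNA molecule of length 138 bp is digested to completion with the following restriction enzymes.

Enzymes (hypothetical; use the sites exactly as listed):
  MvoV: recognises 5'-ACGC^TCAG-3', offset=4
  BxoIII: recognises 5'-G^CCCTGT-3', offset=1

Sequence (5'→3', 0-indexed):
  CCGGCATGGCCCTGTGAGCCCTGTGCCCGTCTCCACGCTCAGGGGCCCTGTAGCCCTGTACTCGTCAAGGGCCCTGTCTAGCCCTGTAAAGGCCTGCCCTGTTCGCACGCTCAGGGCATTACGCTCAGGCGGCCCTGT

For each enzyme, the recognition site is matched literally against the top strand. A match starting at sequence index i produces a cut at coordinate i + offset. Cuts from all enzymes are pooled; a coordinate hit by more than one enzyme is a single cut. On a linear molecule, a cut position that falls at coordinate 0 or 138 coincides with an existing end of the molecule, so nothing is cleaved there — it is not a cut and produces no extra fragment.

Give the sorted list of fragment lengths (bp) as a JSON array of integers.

[6,7,8,8,9,9,10,14,14,15,18,20]

Per-enzyme occurrences:
  MvoV ACGCTCAG/4: at [34, 106, 120] ⇒ [38, 110, 124]
  BxoIII GCCCTGT/1: at [8, 17, 44, 52, 70, 80, 95, 131] ⇒ [9, 18, 45, 53, 71, 81, 96, 132]

Pooled cuts: [9, 18, 38, 45, 53, 71, 81, 96, 110, 124, 132]

Fragment lengths:
  [0,9): 9 bp
  [9,18): 9 bp
  [18,38): 20 bp
  [38,45): 7 bp
  [45,53): 8 bp
  [53,71): 18 bp
  [71,81): 10 bp
  [81,96): 15 bp
  [96,110): 14 bp
  [110,124): 14 bp
  [124,132): 8 bp
  [132,138): 6 bp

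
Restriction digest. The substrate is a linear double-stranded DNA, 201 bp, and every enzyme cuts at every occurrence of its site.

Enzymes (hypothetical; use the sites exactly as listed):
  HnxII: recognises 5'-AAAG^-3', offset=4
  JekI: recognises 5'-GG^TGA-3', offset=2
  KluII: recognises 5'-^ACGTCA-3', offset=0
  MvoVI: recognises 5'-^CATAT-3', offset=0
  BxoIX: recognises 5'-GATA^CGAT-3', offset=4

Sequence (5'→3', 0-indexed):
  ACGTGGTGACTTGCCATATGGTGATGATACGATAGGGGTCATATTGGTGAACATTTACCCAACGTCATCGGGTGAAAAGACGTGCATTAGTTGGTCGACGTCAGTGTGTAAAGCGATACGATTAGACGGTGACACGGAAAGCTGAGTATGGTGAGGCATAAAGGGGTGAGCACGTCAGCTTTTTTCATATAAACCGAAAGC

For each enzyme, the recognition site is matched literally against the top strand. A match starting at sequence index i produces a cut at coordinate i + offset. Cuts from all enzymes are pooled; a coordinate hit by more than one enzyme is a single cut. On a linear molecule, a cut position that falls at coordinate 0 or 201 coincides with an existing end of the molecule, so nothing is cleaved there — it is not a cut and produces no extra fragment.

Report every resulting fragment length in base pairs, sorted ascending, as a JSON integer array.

[1,3,5,5,6,7,7,8,8,8,10,10,11,11,12,12,14,14,15,16,18]

Site scan:
  HnxII AAAG/4: at [75, 109, 137, 159, 196] ⇒ [79, 113, 141, 163, 200]
  JekI GGTGA/2: at [4, 19, 45, 70, 127, 149, 164] ⇒ [6, 21, 47, 72, 129, 151, 166]
  KluII ACGTCA/0: at [61, 97, 171] ⇒ [61, 97, 171]
  MvoVI CATAT/0: at [14, 39, 185] ⇒ [14, 39, 185]
  BxoIX GATACGAT/4: at [25, 114] ⇒ [29, 118]

Pooled cuts: [6, 14, 21, 29, 39, 47, 61, 72, 79, 97, 113, 118, 129, 141, 151, 163, 166, 171, 185, 200]

Fragment lengths:
  [0,6): 6 bp
  [6,14): 8 bp
  [14,21): 7 bp
  [21,29): 8 bp
  [29,39): 10 bp
  [39,47): 8 bp
  [47,61): 14 bp
  [61,72): 11 bp
  [72,79): 7 bp
  [79,97): 18 bp
  [97,113): 16 bp
  [113,118): 5 bp
  [118,129): 11 bp
  [129,141): 12 bp
  [141,151): 10 bp
  [151,163): 12 bp
  [163,166): 3 bp
  [166,171): 5 bp
  [171,185): 14 bp
  [185,200): 15 bp
  [200,201): 1 bp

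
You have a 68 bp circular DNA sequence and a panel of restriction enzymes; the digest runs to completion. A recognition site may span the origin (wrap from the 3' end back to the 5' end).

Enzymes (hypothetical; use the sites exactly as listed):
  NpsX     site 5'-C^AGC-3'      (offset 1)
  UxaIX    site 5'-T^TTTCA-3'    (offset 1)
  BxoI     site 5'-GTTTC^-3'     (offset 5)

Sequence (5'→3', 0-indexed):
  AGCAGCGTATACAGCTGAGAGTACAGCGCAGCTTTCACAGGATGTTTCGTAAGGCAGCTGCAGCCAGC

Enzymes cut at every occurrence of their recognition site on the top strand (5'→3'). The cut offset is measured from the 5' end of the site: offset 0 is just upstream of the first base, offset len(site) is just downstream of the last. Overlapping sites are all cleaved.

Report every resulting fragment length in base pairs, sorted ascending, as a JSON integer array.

Site scan:
  NpsX (CAGC, off=1): starts [2, 11, 23, 28, 54, 60, 64, 67] → cuts [0, 3, 12, 24, 29, 55, 61, 65]
  UxaIX (TTTTCA, off=1): no sites
  BxoI (GTTTC, off=5): starts [43] → cuts [48]

All cut coordinates (distinct, sorted): [0, 3, 12, 24, 29, 48, 55, 61, 65]

Fragments:
  0→3: 3 bp
  3→12: 9 bp
  12→24: 12 bp
  24→29: 5 bp
  29→48: 19 bp
  48→55: 7 bp
  55→61: 6 bp
  61→65: 4 bp
  65→0 (wrap): 68-65+0 = 3 bp

[3,3,4,5,6,7,9,12,19]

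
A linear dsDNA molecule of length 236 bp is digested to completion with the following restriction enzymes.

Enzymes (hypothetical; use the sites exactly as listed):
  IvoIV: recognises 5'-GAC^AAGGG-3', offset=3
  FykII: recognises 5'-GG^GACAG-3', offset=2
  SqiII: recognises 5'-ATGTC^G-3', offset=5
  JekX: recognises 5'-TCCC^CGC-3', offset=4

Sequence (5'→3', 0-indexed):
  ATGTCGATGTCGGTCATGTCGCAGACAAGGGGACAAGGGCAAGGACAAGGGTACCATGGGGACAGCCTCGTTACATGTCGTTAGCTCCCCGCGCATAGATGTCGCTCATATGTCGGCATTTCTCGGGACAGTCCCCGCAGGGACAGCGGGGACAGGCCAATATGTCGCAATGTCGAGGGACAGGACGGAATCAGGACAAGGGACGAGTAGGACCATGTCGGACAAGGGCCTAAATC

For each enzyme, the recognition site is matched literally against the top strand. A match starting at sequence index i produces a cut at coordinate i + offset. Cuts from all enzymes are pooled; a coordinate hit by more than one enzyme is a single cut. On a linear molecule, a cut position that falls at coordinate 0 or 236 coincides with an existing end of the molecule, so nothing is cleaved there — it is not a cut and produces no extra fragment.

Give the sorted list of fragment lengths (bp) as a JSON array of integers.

Per-enzyme occurrences:
  IvoIV (GACAAGGG, off=3): starts [23, 31, 43, 194, 220] → cuts [26, 34, 46, 197, 223]
  FykII (GGGACAG, off=2): starts [58, 124, 139, 148, 176] → cuts [60, 126, 141, 150, 178]
  SqiII (ATGTCG, off=5): starts [0, 6, 15, 74, 98, 109, 161, 169, 214] → cuts [5, 11, 20, 79, 103, 114, 166, 174, 219]
  JekX (TCCCCGC, off=4): starts [85, 131] → cuts [89, 135]

Pooled cuts: [5, 11, 20, 26, 34, 46, 60, 79, 89, 103, 114, 126, 135, 141, 150, 166, 174, 178, 197, 219, 223]

Fragments:
  [0,5): 5 bp
  [5,11): 6 bp
  [11,20): 9 bp
  [20,26): 6 bp
  [26,34): 8 bp
  [34,46): 12 bp
  [46,60): 14 bp
  [60,79): 19 bp
  [79,89): 10 bp
  [89,103): 14 bp
  [103,114): 11 bp
  [114,126): 12 bp
  [126,135): 9 bp
  [135,141): 6 bp
  [141,150): 9 bp
  [150,166): 16 bp
  [166,174): 8 bp
  [174,178): 4 bp
  [178,197): 19 bp
  [197,219): 22 bp
  [219,223): 4 bp
  [223,236): 13 bp

[4,4,5,6,6,6,8,8,9,9,9,10,11,12,12,13,14,14,16,19,19,22]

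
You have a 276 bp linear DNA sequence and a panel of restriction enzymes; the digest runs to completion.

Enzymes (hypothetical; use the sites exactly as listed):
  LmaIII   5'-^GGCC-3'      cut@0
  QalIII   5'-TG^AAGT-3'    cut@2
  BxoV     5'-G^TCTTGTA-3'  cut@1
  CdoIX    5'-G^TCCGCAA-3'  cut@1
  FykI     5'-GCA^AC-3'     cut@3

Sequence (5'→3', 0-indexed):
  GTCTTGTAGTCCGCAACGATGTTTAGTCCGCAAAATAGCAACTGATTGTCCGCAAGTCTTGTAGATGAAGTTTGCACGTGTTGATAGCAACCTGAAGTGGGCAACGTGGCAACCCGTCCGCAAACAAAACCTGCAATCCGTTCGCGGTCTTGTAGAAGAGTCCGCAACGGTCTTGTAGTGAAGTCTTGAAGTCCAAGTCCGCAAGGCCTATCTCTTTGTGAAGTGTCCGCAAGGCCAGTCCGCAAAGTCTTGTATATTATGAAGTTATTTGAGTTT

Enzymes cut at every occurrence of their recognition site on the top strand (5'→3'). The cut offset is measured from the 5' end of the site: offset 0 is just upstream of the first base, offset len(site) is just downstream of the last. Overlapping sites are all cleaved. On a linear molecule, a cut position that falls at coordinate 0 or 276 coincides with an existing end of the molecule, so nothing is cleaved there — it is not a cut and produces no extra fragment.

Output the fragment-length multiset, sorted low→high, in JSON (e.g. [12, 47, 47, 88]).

[1,4,5,5,5,6,6,6,7,7,8,8,8,8,8,9,9,9,10,11,11,13,14,14,15,16,22,31]

Scan for sites:
  LmaIII (GGCC, off=0): starts [204, 232] → cuts [204, 232]
  QalIII (TGAAGT, off=2): starts [65, 92, 178, 186, 218, 259] → cuts [67, 94, 180, 188, 220, 261]
  BxoV (GTCTTGTA, off=1): starts [0, 55, 146, 169, 246] → cuts [1, 56, 147, 170, 247]
  CdoIX (GTCCGCAA, off=1): starts [8, 25, 47, 115, 159, 196, 224, 237] → cuts [9, 26, 48, 116, 160, 197, 225, 238]
  FykI (GCAAC, off=3): starts [12, 37, 86, 100, 108, 163] → cuts [15, 40, 89, 103, 111, 166]

Pooled cuts: [1, 9, 15, 26, 40, 48, 56, 67, 89, 94, 103, 111, 116, 147, 160, 166, 170, 180, 188, 197, 204, 220, 225, 232, 238, 247, 261]

Fragment lengths:
  [0,1): 1 bp
  [1,9): 8 bp
  [9,15): 6 bp
  [15,26): 11 bp
  [26,40): 14 bp
  [40,48): 8 bp
  [48,56): 8 bp
  [56,67): 11 bp
  [67,89): 22 bp
  [89,94): 5 bp
  [94,103): 9 bp
  [103,111): 8 bp
  [111,116): 5 bp
  [116,147): 31 bp
  [147,160): 13 bp
  [160,166): 6 bp
  [166,170): 4 bp
  [170,180): 10 bp
  [180,188): 8 bp
  [188,197): 9 bp
  [197,204): 7 bp
  [204,220): 16 bp
  [220,225): 5 bp
  [225,232): 7 bp
  [232,238): 6 bp
  [238,247): 9 bp
  [247,261): 14 bp
  [261,276): 15 bp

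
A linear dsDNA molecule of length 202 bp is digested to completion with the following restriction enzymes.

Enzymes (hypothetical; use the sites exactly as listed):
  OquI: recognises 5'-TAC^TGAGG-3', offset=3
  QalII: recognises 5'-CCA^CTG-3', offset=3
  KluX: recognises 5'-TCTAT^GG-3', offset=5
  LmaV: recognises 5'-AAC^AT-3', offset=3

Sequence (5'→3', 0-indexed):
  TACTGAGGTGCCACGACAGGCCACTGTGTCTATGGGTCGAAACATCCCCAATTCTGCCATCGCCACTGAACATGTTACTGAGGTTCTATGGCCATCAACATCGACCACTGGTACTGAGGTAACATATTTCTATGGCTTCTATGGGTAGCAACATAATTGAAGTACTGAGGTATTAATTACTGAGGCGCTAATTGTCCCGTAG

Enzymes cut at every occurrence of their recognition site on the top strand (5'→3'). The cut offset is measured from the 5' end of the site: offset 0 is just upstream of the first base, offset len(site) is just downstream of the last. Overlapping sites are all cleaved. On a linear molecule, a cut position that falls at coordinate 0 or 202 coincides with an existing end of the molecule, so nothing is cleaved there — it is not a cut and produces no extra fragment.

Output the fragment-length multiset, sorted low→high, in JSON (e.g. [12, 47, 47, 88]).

Scan for sites:
  OquI (TACTGAGG, off=3): starts [0, 75, 111, 162, 177] → cuts [3, 78, 114, 165, 180]
  QalII (CCACTG, off=3): starts [20, 62, 104] → cuts [23, 65, 107]
  KluX (TCTATGG, off=5): starts [28, 84, 128, 137] → cuts [33, 89, 133, 142]
  LmaV (AACAT, off=3): starts [40, 68, 96, 120, 149] → cuts [43, 71, 99, 123, 152]

Pooled cuts: [3, 23, 33, 43, 65, 71, 78, 89, 99, 107, 114, 123, 133, 142, 152, 165, 180]

Fragments:
  [0,3): 3 bp
  [3,23): 20 bp
  [23,33): 10 bp
  [33,43): 10 bp
  [43,65): 22 bp
  [65,71): 6 bp
  [71,78): 7 bp
  [78,89): 11 bp
  [89,99): 10 bp
  [99,107): 8 bp
  [107,114): 7 bp
  [114,123): 9 bp
  [123,133): 10 bp
  [133,142): 9 bp
  [142,152): 10 bp
  [152,165): 13 bp
  [165,180): 15 bp
  [180,202): 22 bp

[3,6,7,7,8,9,9,10,10,10,10,10,11,13,15,20,22,22]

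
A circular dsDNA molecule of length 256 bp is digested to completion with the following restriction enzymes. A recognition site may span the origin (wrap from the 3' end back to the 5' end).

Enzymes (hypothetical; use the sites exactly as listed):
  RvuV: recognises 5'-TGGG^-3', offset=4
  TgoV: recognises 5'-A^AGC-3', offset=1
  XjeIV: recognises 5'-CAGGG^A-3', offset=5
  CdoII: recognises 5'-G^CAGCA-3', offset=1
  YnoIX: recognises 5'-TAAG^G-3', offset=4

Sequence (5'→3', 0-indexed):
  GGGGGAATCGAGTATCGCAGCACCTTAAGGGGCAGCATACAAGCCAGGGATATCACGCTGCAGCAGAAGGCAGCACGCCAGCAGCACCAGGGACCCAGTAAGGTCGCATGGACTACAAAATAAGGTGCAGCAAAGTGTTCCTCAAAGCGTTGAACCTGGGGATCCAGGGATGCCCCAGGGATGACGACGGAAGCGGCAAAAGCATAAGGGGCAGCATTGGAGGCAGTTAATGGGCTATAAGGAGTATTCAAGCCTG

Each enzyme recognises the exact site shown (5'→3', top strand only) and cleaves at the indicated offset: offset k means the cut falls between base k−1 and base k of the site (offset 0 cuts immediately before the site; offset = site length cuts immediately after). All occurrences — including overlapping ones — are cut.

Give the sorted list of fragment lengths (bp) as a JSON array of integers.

Per-enzyme occurrences:
  RvuV TGGG/4: at [156, 230, 254] ⇒ [2, 160, 234]
  TgoV AAGC/1: at [40, 144, 190, 199, 249] ⇒ [41, 145, 191, 200, 250]
  XjeIV CAGGGA/5: at [44, 87, 164, 175] ⇒ [49, 92, 169, 180]
  CdoII GCAGCA/1: at [16, 31, 59, 69, 80, 126, 210] ⇒ [17, 32, 60, 70, 81, 127, 211]
  YnoIX TAAGG/4: at [25, 98, 120, 204, 237] ⇒ [29, 102, 124, 208, 241]

Pooled cuts: [2, 17, 29, 32, 41, 49, 60, 70, 81, 92, 102, 124, 127, 145, 160, 169, 180, 191, 200, 208, 211, 234, 241, 250]

Fragments:
  2→17: 15 bp
  17→29: 12 bp
  29→32: 3 bp
  32→41: 9 bp
  41→49: 8 bp
  49→60: 11 bp
  60→70: 10 bp
  70→81: 11 bp
  81→92: 11 bp
  92→102: 10 bp
  102→124: 22 bp
  124→127: 3 bp
  127→145: 18 bp
  145→160: 15 bp
  160→169: 9 bp
  169→180: 11 bp
  180→191: 11 bp
  191→200: 9 bp
  200→208: 8 bp
  208→211: 3 bp
  211→234: 23 bp
  234→241: 7 bp
  241→250: 9 bp
  250→2 (wrap): 256-250+2 = 8 bp

[3,3,3,7,8,8,8,9,9,9,9,10,10,11,11,11,11,11,12,15,15,18,22,23]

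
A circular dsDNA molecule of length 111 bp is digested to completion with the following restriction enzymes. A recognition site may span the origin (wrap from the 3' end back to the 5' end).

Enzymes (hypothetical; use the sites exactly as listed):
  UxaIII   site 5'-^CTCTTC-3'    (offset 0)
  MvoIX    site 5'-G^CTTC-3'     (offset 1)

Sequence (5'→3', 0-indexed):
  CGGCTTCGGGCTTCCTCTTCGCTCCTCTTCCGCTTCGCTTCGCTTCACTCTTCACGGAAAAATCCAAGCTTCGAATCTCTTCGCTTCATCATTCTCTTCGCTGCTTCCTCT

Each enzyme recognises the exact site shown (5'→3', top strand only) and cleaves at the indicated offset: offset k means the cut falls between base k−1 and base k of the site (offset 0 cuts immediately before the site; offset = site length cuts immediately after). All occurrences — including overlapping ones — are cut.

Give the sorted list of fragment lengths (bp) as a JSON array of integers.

[4,5,5,5,7,7,8,8,10,10,10,11,21]

Site scan:
  UxaIII CTCTTC/0: at [14, 24, 47, 76, 93] ⇒ [14, 24, 47, 76, 93]
  MvoIX GCTTC/1: at [2, 9, 31, 36, 41, 67, 82, 102] ⇒ [3, 10, 32, 37, 42, 68, 83, 103]

Pooled cuts: [3, 10, 14, 24, 32, 37, 42, 47, 68, 76, 83, 93, 103]

Fragment lengths:
  3→10: 7 bp
  10→14: 4 bp
  14→24: 10 bp
  24→32: 8 bp
  32→37: 5 bp
  37→42: 5 bp
  42→47: 5 bp
  47→68: 21 bp
  68→76: 8 bp
  76→83: 7 bp
  83→93: 10 bp
  93→103: 10 bp
  103→3 (wrap): 111-103+3 = 11 bp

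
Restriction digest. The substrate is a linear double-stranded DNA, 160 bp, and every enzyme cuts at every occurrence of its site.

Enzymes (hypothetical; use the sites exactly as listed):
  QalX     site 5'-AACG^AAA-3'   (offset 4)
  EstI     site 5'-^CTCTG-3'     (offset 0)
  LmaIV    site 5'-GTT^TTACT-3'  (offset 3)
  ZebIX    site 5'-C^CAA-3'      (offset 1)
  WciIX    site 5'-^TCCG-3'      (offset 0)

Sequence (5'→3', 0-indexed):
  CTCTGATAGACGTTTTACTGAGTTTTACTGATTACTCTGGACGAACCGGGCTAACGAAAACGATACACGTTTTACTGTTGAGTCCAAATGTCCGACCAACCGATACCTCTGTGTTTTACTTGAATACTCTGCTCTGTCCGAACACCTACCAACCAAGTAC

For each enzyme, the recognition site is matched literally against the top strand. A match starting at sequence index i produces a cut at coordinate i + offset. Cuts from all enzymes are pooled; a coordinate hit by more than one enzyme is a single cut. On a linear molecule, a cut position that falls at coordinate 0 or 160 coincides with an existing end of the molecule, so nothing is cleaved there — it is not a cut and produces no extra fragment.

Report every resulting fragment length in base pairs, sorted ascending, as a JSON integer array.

Site scan:
  QalX (AACGAAA, off=4): starts [52] → cuts [56]
  EstI (CTCTG, off=0): starts [0, 34, 106, 126, 131] → cuts [34, 106, 126, 131] (position 0 is a terminus of the linear molecule — no cut)
  LmaIV (GTTTTACT, off=3): starts [11, 21, 68, 112] → cuts [14, 24, 71, 115]
  ZebIX (CCAA, off=1): starts [83, 95, 148, 152] → cuts [84, 96, 149, 153]
  WciIX (TCCG, off=0): starts [90, 136] → cuts [90, 136]

Pooled cuts: [14, 24, 34, 56, 71, 84, 90, 96, 106, 115, 126, 131, 136, 149, 153]

Fragments:
  [0,14): 14 bp
  [14,24): 10 bp
  [24,34): 10 bp
  [34,56): 22 bp
  [56,71): 15 bp
  [71,84): 13 bp
  [84,90): 6 bp
  [90,96): 6 bp
  [96,106): 10 bp
  [106,115): 9 bp
  [115,126): 11 bp
  [126,131): 5 bp
  [131,136): 5 bp
  [136,149): 13 bp
  [149,153): 4 bp
  [153,160): 7 bp

[4,5,5,6,6,7,9,10,10,10,11,13,13,14,15,22]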